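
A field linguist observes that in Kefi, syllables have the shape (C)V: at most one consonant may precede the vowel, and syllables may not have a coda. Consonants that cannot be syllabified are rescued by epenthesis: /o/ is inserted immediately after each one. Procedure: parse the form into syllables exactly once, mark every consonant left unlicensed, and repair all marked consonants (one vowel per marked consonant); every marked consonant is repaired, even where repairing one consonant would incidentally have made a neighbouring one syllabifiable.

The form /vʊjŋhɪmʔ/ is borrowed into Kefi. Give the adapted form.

vʊjoŋohɪmoʔo

The consonants /j/, /ŋ/, /m/, /ʔ/ cannot be parsed into a legal (C)V syllable (no codas are permitted; onsets are limited to one consonant).
Inserting the epenthetic vowel yields /j/ → /jo/, /ŋ/ → /ŋo/, /m/ → /mo/, /ʔ/ → /ʔo/.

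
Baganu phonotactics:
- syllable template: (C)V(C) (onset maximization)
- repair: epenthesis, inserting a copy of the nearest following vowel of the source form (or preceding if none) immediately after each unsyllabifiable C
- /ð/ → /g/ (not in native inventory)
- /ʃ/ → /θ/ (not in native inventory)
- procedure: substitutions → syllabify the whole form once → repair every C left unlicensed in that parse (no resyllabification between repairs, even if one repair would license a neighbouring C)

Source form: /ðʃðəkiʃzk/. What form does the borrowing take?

Substitution: /ð/ → /g/, /ʃ/ → /θ/, giving /gθgəkiθzk/.
The consonants /g/, /θ/, /z/, /k/ cannot be parsed into a legal (C)V(C) syllable (at most one coda consonant is licensed; onsets are limited to one consonant).
Each unlicensed consonant becomes the onset of a new syllable: /g/ → /gə/, /θ/ → /θə/, /z/ → /zi/, /k/ → /ki/.

gəθəgəkiθziki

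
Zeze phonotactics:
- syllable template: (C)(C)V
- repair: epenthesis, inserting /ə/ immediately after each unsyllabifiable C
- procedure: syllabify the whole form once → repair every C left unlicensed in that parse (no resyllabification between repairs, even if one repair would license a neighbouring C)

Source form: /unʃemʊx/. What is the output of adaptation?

Under (C)(C)V, the unsyllabifiable consonants are /x/ (no codas are permitted; onsets may contain at most 2 consonants).
Each unlicensed consonant becomes the onset of a new syllable: /x/ → /xə/.

unʃemʊxə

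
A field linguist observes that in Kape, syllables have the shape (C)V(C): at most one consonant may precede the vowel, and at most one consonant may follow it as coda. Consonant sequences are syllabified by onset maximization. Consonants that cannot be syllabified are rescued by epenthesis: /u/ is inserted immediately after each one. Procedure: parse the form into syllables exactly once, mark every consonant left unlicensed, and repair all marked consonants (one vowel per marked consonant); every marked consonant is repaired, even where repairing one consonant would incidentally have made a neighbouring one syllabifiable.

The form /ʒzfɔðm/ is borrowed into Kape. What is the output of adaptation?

ʒuzufɔðmu

Syllabifying with onset maximization leaves /ʒ/, /z/, /m/ stranded (at most one coda consonant is licensed; onsets are limited to one consonant).
Each unlicensed consonant becomes the onset of a new syllable: /ʒ/ → /ʒu/, /z/ → /zu/, /m/ → /mu/.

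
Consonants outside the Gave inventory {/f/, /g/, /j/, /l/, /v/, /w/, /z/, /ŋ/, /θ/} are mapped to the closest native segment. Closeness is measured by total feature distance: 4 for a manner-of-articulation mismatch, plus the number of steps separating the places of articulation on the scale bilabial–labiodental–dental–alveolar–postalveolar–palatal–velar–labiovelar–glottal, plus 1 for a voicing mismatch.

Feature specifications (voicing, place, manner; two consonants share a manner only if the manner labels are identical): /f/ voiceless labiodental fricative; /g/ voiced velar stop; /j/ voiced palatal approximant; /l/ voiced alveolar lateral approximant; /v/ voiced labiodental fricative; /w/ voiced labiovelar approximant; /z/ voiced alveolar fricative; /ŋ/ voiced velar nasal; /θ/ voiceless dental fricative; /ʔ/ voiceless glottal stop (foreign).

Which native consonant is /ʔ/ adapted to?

g

/g/ is closest: same manner (stop), place distance 2 (glottal→velar), voicing differs (+1); total 3. Next closest is /w/ at distance 6.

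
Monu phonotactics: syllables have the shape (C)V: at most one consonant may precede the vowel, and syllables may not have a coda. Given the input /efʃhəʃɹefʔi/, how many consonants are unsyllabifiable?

Under (C)V, the unsyllabifiable consonants are /f/, /ʃ/, /ʃ/, /f/ (no codas are permitted; onsets are limited to one consonant).

4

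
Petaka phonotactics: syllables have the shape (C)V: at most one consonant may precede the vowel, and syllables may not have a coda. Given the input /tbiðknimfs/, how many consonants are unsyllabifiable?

Under (C)V, the unsyllabifiable consonants are /t/, /ð/, /k/, /m/, /f/, /s/ (no codas are permitted; onsets are limited to one consonant).

6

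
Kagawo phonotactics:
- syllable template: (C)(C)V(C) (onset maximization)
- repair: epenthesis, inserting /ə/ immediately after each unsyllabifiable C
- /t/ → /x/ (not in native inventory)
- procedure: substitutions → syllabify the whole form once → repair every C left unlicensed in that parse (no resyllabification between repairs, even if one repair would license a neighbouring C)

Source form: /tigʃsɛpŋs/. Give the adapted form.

Substitution: /t/ → /x/, giving /xigʃsɛpŋs/.
Syllabifying with onset maximization leaves /ŋ/, /s/ stranded (at most one coda consonant is licensed; onsets may contain at most 2 consonants).
Epenthesis after each stranded consonant: /ŋ/ → /ŋə/, /s/ → /sə/.

xigʃsɛpŋəsə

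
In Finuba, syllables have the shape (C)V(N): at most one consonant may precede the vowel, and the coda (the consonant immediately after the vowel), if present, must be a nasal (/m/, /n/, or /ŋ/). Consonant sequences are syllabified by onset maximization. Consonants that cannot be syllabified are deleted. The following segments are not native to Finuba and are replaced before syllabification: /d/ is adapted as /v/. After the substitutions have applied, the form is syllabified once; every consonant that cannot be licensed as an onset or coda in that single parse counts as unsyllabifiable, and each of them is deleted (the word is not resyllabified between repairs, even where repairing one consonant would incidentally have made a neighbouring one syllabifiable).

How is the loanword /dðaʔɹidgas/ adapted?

Substitution: /d/ → /v/, giving /vðaʔɹivgas/.
Under (C)V(N), the unsyllabifiable consonants are /v/, /ʔ/, /v/, /s/ (only a nasal (/m/, /n/, or /ŋ/) is licensed in coda position; onsets are limited to one consonant).
Deleting the stranded consonants removes /v/, /ʔ/, /v/, /s/.

ðaɹiga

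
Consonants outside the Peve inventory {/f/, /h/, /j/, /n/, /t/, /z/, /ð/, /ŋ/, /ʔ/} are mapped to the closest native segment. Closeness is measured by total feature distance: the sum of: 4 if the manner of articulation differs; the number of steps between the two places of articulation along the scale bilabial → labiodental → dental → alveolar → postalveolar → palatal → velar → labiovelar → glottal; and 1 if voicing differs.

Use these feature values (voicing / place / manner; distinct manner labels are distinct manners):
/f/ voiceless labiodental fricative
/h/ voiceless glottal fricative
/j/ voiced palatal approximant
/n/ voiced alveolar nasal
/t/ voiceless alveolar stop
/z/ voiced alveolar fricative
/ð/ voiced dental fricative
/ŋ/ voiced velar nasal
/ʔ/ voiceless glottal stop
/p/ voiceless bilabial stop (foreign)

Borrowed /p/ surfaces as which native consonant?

/t/ is closest: same manner (stop), place distance 3 (bilabial→alveolar), same voicing; total 3. Next closest is /f/ at distance 5.

t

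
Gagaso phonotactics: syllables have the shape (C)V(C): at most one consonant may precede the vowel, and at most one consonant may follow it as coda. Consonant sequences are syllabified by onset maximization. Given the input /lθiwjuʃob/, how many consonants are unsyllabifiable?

1

Under (C)V(C), the unsyllabifiable consonants are /l/ (at most one coda consonant is licensed; onsets are limited to one consonant).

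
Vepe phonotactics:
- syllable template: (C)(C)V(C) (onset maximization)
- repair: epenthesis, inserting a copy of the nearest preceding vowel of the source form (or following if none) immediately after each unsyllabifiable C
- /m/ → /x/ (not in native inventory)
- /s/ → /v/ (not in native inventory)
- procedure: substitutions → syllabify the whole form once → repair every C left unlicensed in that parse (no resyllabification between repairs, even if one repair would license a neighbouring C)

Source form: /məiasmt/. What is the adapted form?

Substitution: /m/ → /x/, /s/ → /v/, giving /xəiavxt/.
Under (C)(C)V(C), the unsyllabifiable consonants are /x/, /t/ (at most one coda consonant is licensed; onsets may contain at most 2 consonants).
Epenthesis after each stranded consonant: /x/ → /xa/, /t/ → /ta/.

xəiavxata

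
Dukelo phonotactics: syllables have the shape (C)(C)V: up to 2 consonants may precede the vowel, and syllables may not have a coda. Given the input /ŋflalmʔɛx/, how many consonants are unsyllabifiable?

Under (C)(C)V, the unsyllabifiable consonants are /ŋ/, /l/, /x/ (no codas are permitted; onsets may contain at most 2 consonants).

3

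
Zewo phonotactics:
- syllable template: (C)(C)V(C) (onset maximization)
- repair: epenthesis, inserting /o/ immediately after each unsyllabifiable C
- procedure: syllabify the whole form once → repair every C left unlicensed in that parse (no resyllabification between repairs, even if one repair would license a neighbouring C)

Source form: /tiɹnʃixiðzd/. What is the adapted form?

tiɹnʃixiðzodo

Under (C)(C)V(C), the unsyllabifiable consonants are /z/, /d/ (at most one coda consonant is licensed; onsets may contain at most 2 consonants).
Each unlicensed consonant becomes the onset of a new syllable: /z/ → /zo/, /d/ → /do/.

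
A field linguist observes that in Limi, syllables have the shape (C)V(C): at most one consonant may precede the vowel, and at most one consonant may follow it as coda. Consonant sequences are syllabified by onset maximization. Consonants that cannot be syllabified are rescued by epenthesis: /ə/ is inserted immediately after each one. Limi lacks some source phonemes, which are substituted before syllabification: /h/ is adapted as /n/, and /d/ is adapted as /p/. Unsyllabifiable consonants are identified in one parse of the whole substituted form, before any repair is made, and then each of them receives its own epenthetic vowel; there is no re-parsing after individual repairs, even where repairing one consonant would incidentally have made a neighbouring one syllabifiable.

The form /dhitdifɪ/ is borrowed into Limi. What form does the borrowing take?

pənitpifɪ

Substitution: /d/ → /p/, /h/ → /n/, giving /pnitpifɪ/.
Syllabifying with onset maximization leaves /p/ stranded (at most one coda consonant is licensed; onsets are limited to one consonant).
Epenthesis after each stranded consonant: /p/ → /pə/.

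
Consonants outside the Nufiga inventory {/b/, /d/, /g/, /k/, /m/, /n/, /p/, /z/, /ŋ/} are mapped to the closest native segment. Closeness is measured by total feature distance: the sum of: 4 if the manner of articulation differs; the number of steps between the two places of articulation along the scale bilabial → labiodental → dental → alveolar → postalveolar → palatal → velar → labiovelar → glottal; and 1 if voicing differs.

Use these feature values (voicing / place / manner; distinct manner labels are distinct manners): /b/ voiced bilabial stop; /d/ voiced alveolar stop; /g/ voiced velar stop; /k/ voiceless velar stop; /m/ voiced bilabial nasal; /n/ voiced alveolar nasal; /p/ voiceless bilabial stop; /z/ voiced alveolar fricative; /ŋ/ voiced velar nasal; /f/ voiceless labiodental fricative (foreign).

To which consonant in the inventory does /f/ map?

z

/z/ is closest: same manner (fricative), place distance 2 (labiodental→alveolar), voicing differs (+1); total 3. Next closest is /p/ at distance 5.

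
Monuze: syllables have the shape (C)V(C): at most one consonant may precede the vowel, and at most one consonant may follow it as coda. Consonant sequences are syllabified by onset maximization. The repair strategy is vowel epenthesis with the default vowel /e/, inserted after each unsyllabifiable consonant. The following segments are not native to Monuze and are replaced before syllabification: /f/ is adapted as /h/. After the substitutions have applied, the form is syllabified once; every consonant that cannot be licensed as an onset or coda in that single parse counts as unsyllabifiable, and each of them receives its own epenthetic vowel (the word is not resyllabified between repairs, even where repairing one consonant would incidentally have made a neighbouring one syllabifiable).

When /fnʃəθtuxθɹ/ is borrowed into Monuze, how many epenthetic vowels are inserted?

4

After substitution the input is /hnʃəθtuxθɹ/.
The unsyllabifiable consonants are /h/, /n/, /θ/, /ɹ/; each receives one epenthetic vowel.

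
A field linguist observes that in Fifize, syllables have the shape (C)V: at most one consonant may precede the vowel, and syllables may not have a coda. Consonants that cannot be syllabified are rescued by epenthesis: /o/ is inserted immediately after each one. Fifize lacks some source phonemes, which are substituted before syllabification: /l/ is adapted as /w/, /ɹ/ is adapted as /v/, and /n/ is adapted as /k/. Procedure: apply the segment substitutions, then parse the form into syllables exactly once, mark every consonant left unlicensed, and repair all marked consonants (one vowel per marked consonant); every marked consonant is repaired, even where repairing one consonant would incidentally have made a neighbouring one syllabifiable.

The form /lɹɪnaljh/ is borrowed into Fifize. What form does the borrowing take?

Substitution: /l/ → /w/, /ɹ/ → /v/, /n/ → /k/, giving /wvɪkawjh/.
Syllabifying with onset maximization leaves /w/, /w/, /j/, /h/ stranded (no codas are permitted; onsets are limited to one consonant).
Each unlicensed consonant becomes the onset of a new syllable: /w/ → /wo/, /w/ → /wo/, /j/ → /jo/, /h/ → /ho/.

wovɪkawojoho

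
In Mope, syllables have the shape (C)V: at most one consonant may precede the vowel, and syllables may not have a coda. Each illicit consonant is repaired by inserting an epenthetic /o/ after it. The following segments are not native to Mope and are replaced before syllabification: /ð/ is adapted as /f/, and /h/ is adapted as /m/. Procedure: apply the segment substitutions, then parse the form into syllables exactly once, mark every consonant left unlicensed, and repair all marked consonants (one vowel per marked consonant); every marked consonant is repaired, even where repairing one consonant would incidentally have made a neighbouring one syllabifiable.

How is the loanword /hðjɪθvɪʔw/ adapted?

Substitution: /h/ → /m/, /ð/ → /f/, giving /mfjɪθvɪʔw/.
The consonants /m/, /f/, /θ/, /ʔ/, /w/ cannot be parsed into a legal (C)V syllable (no codas are permitted; onsets are limited to one consonant).
Epenthesis after each stranded consonant: /m/ → /mo/, /f/ → /fo/, /θ/ → /θo/, /ʔ/ → /ʔo/, /w/ → /wo/.

mofojɪθovɪʔowo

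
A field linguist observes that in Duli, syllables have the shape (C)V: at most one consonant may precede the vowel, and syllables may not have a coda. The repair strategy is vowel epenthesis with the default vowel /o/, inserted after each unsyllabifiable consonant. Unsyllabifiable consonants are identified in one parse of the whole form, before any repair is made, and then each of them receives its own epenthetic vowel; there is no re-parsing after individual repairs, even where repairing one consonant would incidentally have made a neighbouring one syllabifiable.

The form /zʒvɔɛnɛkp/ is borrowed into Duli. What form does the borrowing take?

zoʒovɔɛnɛkopo

The consonants /z/, /ʒ/, /k/, /p/ cannot be parsed into a legal (C)V syllable (no codas are permitted; onsets are limited to one consonant).
Each unlicensed consonant becomes the onset of a new syllable: /z/ → /zo/, /ʒ/ → /ʒo/, /k/ → /ko/, /p/ → /po/.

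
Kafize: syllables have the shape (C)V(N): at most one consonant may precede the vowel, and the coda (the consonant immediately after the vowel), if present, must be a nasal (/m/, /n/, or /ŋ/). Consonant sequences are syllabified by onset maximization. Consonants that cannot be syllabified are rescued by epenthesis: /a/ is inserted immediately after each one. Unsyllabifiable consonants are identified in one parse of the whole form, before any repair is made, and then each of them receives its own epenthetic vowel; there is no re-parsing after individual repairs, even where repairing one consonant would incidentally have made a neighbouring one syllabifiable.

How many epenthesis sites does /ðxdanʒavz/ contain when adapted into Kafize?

The unsyllabifiable consonants are /ð/, /x/, /v/, /z/; each receives one epenthetic vowel.

4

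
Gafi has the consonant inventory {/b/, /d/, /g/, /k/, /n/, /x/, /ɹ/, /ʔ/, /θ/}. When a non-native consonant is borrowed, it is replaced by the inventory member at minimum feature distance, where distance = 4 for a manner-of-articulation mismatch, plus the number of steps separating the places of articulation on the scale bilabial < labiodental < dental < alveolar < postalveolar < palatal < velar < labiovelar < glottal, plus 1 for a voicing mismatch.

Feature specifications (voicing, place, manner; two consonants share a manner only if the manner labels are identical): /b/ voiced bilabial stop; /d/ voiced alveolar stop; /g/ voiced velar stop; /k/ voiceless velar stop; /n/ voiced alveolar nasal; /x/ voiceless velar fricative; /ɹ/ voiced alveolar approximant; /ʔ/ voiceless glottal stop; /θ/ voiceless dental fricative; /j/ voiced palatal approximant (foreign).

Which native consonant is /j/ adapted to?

/ɹ/ is closest: same manner (approximant), place distance 2 (palatal→alveolar), same voicing; total 2. Next closest is /g/ at distance 5.

ɹ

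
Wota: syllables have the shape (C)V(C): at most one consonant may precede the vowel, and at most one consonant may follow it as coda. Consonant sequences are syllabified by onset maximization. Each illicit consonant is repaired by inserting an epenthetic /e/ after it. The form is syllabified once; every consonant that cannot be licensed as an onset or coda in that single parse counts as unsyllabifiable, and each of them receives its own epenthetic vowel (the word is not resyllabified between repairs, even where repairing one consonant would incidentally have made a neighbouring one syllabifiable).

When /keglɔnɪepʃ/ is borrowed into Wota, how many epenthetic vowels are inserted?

1

The unsyllabifiable consonants are /ʃ/; each receives one epenthetic vowel.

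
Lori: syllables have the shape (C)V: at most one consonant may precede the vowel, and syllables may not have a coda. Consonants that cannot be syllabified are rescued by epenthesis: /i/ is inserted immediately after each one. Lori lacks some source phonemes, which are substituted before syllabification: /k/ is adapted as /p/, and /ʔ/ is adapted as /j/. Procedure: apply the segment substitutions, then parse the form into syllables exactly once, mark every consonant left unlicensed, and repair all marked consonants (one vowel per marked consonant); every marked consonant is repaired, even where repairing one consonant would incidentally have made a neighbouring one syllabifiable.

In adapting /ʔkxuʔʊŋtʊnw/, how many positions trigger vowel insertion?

After substitution the input is /jpxujʊŋtʊnw/.
The unsyllabifiable consonants are /j/, /p/, /ŋ/, /n/, /w/; each receives one epenthetic vowel.

5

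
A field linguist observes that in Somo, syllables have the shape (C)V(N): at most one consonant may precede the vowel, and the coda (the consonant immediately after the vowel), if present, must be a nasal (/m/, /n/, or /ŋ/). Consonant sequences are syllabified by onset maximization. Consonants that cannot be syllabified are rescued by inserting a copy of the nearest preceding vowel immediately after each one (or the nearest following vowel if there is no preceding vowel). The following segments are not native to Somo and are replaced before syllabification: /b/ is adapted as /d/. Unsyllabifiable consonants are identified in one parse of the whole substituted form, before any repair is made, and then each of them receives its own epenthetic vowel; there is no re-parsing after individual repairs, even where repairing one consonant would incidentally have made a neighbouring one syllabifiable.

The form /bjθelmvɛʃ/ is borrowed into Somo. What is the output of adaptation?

dejeθelemevɛʃɛ

Substitution: /b/ → /d/, giving /djθelmvɛʃ/.
Syllabifying with onset maximization leaves /d/, /j/, /l/, /m/, /ʃ/ stranded (only a nasal (/m/, /n/, or /ŋ/) is licensed in coda position; onsets are limited to one consonant).
Epenthesis after each stranded consonant: /d/ → /de/, /j/ → /je/, /l/ → /le/, /m/ → /me/, /ʃ/ → /ʃɛ/.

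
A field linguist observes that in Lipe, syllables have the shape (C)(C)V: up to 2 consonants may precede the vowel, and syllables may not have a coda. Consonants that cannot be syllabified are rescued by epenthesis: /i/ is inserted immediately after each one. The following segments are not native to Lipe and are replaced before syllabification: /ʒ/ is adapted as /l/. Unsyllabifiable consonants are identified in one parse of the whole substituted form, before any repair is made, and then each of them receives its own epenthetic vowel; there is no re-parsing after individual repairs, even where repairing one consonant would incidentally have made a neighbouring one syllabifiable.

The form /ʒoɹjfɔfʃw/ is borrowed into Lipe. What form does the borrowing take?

loɹijfɔfiʃiwi

Substitution: /ʒ/ → /l/, giving /loɹjfɔfʃw/.
Under (C)(C)V, the unsyllabifiable consonants are /ɹ/, /f/, /ʃ/, /w/ (no codas are permitted; onsets may contain at most 2 consonants).
Inserting the epenthetic vowel yields /ɹ/ → /ɹi/, /f/ → /fi/, /ʃ/ → /ʃi/, /w/ → /wi/.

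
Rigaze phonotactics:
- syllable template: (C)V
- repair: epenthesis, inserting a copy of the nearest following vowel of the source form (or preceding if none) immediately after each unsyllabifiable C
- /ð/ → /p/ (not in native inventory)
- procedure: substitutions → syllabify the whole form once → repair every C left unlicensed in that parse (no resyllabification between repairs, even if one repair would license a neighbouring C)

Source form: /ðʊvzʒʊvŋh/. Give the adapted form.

Substitution: /ð/ → /p/, giving /pʊvzʒʊvŋh/.
Under (C)V, the unsyllabifiable consonants are /v/, /z/, /v/, /ŋ/, /h/ (no codas are permitted; onsets are limited to one consonant).
Each unlicensed consonant becomes the onset of a new syllable: /v/ → /vʊ/, /z/ → /zʊ/, /v/ → /vʊ/, /ŋ/ → /ŋʊ/, /h/ → /hʊ/.

pʊvʊzʊʒʊvʊŋʊhʊ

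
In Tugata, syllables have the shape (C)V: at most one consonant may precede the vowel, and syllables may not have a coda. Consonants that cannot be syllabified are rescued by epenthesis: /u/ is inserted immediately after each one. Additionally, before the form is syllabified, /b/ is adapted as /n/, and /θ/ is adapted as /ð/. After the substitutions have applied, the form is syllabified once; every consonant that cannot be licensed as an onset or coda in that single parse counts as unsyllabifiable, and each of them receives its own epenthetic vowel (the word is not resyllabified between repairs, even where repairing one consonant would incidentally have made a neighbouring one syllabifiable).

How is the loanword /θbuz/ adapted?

Substitution: /θ/ → /ð/, /b/ → /n/, giving /ðnuz/.
Syllabifying with onset maximization leaves /ð/, /z/ stranded (no codas are permitted; onsets are limited to one consonant).
Inserting the epenthetic vowel yields /ð/ → /ðu/, /z/ → /zu/.

ðunuzu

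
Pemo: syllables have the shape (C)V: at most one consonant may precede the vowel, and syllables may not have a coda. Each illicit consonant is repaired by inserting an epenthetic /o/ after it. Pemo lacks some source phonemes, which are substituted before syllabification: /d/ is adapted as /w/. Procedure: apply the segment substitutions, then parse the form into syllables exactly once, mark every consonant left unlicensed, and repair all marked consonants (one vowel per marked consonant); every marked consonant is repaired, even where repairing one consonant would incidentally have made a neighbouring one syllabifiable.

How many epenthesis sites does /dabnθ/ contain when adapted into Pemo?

3

After substitution the input is /wabnθ/.
The unsyllabifiable consonants are /b/, /n/, /θ/; each receives one epenthetic vowel.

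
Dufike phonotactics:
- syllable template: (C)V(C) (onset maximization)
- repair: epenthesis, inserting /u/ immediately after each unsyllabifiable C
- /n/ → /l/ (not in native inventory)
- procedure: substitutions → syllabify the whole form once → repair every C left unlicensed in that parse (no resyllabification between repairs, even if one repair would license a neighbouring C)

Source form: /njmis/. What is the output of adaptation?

Substitution: /n/ → /l/, giving /ljmis/.
The consonants /l/, /j/ cannot be parsed into a legal (C)V(C) syllable (at most one coda consonant is licensed; onsets are limited to one consonant).
Inserting the epenthetic vowel yields /l/ → /lu/, /j/ → /ju/.

lujumis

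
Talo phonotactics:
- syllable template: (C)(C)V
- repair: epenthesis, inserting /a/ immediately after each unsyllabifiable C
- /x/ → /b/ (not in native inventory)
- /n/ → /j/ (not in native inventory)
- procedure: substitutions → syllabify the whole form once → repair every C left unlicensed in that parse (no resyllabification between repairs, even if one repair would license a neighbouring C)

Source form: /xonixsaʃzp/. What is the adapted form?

bojibsaʃazapa

Substitution: /x/ → /b/, /n/ → /j/, giving /bojibsaʃzp/.
Syllabifying with onset maximization leaves /ʃ/, /z/, /p/ stranded (no codas are permitted; onsets may contain at most 2 consonants).
Epenthesis after each stranded consonant: /ʃ/ → /ʃa/, /z/ → /za/, /p/ → /pa/.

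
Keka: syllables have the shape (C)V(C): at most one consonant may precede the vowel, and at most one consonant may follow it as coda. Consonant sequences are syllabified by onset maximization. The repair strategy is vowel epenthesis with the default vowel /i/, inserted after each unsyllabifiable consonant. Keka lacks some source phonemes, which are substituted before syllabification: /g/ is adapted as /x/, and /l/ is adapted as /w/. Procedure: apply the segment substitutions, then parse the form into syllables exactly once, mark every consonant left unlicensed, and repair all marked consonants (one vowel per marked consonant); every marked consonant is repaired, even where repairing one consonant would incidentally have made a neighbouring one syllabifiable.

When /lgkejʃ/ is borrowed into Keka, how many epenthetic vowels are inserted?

3

After substitution the input is /wxkejʃ/.
The unsyllabifiable consonants are /w/, /x/, /ʃ/; each receives one epenthetic vowel.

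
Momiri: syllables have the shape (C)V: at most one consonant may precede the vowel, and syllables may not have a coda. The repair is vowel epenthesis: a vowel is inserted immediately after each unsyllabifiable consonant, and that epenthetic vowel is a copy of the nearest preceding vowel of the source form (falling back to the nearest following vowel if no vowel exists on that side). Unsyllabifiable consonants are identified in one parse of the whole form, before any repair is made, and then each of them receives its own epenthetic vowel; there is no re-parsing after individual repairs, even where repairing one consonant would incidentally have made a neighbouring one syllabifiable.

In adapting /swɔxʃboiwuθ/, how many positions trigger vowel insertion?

The unsyllabifiable consonants are /s/, /x/, /ʃ/, /θ/; each receives one epenthetic vowel.

4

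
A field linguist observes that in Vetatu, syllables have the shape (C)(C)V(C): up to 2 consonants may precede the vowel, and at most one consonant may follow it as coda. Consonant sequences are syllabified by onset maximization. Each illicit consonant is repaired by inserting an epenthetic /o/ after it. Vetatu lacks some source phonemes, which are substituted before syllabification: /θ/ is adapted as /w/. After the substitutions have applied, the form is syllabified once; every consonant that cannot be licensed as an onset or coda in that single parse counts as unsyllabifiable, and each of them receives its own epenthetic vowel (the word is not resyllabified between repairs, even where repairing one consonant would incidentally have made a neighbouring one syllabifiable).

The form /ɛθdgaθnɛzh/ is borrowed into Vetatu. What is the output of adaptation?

Substitution: /θ/ → /w/, giving /ɛwdgawnɛzh/.
Syllabifying with onset maximization leaves /h/ stranded (at most one coda consonant is licensed; onsets may contain at most 2 consonants).
Each unlicensed consonant becomes the onset of a new syllable: /h/ → /ho/.

ɛwdgawnɛzho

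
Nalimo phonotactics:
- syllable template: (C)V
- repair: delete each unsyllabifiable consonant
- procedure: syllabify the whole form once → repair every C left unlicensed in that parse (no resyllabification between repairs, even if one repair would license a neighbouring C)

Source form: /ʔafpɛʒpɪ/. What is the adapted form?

The consonants /f/, /ʒ/ cannot be parsed into a legal (C)V syllable (no codas are permitted; onsets are limited to one consonant).
Each unlicensed consonant is deleted: /f/, /ʒ/.

ʔapɛpɪ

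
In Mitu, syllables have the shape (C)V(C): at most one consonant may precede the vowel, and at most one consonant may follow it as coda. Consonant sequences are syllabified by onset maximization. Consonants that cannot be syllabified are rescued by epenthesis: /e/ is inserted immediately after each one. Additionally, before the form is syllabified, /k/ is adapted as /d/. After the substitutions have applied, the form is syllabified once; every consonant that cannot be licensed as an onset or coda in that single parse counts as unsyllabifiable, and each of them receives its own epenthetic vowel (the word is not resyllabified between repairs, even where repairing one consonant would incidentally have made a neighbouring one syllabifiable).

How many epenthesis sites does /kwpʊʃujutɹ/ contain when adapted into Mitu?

3

After substitution the input is /dwpʊʃujutɹ/.
The unsyllabifiable consonants are /d/, /w/, /ɹ/; each receives one epenthetic vowel.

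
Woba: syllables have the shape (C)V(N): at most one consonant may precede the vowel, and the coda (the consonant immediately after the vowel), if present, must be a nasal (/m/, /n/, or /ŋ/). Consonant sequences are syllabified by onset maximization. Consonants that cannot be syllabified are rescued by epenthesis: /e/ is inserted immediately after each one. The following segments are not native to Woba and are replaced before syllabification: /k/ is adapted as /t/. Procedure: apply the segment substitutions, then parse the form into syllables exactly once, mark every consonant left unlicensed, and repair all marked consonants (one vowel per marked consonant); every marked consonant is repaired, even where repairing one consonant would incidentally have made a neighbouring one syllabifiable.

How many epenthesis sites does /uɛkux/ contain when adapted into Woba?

1

After substitution the input is /uɛtux/.
The unsyllabifiable consonants are /x/; each receives one epenthetic vowel.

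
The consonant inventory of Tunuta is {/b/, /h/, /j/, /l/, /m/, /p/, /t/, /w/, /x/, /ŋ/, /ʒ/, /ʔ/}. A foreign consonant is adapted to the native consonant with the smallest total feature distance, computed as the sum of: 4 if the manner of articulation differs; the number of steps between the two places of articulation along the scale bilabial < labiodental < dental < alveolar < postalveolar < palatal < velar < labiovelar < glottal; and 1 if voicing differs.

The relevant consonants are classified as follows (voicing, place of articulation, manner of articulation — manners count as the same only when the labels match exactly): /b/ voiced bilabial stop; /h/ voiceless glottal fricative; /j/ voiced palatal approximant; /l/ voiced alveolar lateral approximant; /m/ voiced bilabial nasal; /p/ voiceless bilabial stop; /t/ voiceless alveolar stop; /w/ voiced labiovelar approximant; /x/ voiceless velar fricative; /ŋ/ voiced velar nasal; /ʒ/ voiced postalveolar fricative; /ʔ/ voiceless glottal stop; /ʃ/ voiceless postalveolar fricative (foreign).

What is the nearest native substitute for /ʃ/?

ʒ

/ʒ/ is closest: same manner (fricative), place distance 0 (postalveolar→postalveolar), voicing differs (+1); total 1. Next closest is /x/ at distance 2.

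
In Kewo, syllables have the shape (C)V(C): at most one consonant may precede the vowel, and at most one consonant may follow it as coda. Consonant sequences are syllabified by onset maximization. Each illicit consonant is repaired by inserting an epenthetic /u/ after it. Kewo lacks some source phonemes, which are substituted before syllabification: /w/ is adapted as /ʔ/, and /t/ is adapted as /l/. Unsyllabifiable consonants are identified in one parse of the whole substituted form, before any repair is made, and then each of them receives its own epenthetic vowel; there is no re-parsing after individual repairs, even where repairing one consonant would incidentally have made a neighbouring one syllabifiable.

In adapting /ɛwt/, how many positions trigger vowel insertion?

1

After substitution the input is /ɛʔl/.
The unsyllabifiable consonants are /l/; each receives one epenthetic vowel.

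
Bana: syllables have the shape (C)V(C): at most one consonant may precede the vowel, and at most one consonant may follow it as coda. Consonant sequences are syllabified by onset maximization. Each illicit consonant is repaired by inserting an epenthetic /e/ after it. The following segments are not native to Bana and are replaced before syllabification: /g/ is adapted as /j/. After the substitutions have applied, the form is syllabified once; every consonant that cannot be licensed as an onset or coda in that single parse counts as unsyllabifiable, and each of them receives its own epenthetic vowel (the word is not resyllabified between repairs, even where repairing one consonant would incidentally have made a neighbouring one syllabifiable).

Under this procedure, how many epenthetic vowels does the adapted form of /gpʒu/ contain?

2

After substitution the input is /jpʒu/.
The unsyllabifiable consonants are /j/, /p/; each receives one epenthetic vowel.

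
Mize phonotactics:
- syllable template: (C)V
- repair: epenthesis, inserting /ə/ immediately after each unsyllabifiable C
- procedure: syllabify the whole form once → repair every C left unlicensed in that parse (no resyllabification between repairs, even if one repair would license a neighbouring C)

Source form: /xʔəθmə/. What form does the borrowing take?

Under (C)V, the unsyllabifiable consonants are /x/, /θ/ (no codas are permitted; onsets are limited to one consonant).
Epenthesis after each stranded consonant: /x/ → /xə/, /θ/ → /θə/.

xəʔəθəmə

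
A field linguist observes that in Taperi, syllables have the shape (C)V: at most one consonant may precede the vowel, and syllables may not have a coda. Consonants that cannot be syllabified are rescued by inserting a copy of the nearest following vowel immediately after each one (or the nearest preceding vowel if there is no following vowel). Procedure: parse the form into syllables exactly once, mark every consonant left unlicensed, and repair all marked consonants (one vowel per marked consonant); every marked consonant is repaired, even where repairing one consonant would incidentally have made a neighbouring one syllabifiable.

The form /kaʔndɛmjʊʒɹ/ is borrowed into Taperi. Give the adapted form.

kaʔɛnɛdɛmʊjʊʒʊɹʊ

Syllabifying with onset maximization leaves /ʔ/, /n/, /m/, /ʒ/, /ɹ/ stranded (no codas are permitted; onsets are limited to one consonant).
Inserting the epenthetic vowel yields /ʔ/ → /ʔɛ/, /n/ → /nɛ/, /m/ → /mʊ/, /ʒ/ → /ʒʊ/, /ɹ/ → /ɹʊ/.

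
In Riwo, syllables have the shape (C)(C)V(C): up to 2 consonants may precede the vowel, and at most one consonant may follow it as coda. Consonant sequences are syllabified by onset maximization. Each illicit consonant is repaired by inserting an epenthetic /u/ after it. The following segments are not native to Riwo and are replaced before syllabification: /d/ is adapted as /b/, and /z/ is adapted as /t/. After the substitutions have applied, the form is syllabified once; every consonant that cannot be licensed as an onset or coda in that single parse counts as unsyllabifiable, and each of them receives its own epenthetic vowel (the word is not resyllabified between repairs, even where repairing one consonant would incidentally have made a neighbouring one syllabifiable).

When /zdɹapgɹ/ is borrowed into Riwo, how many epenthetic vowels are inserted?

3

After substitution the input is /tbɹapgɹ/.
The unsyllabifiable consonants are /t/, /g/, /ɹ/; each receives one epenthetic vowel.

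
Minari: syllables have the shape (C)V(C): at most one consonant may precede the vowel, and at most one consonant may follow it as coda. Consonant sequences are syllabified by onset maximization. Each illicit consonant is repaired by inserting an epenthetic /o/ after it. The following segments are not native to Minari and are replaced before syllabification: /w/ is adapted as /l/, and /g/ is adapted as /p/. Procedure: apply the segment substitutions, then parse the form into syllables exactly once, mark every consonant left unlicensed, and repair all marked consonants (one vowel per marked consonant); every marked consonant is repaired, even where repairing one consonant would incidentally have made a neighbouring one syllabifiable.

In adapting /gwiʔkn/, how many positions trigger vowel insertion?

3

After substitution the input is /pliʔkn/.
The unsyllabifiable consonants are /p/, /k/, /n/; each receives one epenthetic vowel.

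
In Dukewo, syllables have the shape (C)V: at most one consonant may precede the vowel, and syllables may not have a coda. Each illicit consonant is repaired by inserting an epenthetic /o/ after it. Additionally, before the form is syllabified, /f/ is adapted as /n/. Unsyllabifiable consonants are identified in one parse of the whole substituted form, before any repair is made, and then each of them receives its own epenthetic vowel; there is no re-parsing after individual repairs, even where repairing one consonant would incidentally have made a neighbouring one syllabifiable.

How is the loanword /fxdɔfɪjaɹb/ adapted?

noxodɔnɪjaɹobo

Substitution: /f/ → /n/, giving /nxdɔnɪjaɹb/.
The consonants /n/, /x/, /ɹ/, /b/ cannot be parsed into a legal (C)V syllable (no codas are permitted; onsets are limited to one consonant).
Inserting the epenthetic vowel yields /n/ → /no/, /x/ → /xo/, /ɹ/ → /ɹo/, /b/ → /bo/.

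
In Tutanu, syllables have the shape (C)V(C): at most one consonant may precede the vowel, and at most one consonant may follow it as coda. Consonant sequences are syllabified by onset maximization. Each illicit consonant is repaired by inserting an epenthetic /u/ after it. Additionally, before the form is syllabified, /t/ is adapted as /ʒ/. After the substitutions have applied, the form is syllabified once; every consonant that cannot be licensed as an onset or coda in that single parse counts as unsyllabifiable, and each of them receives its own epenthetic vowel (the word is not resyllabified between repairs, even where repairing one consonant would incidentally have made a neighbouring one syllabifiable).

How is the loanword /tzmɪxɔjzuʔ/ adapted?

ʒuzumɪxɔjzuʔ

Substitution: /t/ → /ʒ/, giving /ʒzmɪxɔjzuʔ/.
Syllabifying with onset maximization leaves /ʒ/, /z/ stranded (at most one coda consonant is licensed; onsets are limited to one consonant).
Each unlicensed consonant becomes the onset of a new syllable: /ʒ/ → /ʒu/, /z/ → /zu/.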